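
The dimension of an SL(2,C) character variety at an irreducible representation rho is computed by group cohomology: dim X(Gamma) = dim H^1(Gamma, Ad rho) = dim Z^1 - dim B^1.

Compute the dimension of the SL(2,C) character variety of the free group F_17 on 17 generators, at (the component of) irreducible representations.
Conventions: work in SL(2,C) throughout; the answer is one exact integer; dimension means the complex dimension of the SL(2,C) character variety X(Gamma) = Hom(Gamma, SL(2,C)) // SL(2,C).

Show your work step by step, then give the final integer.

Here Gamma is free of rank 17 — no relator constrains a cocycle.
Z^1(Gamma, Ad rho) = (sl_2)^17: a cocycle is a free choice of one sl_2 vector per generator, so dim Z^1 = 3*17 = 51.
At an irreducible rho the centralizer of the image in sl_2 is 0, so the coboundary map sl_2 -> Z^1 is injective: dim B^1 = 3.
dim H^1 = 51 - 3 = 48, which is dim X.

48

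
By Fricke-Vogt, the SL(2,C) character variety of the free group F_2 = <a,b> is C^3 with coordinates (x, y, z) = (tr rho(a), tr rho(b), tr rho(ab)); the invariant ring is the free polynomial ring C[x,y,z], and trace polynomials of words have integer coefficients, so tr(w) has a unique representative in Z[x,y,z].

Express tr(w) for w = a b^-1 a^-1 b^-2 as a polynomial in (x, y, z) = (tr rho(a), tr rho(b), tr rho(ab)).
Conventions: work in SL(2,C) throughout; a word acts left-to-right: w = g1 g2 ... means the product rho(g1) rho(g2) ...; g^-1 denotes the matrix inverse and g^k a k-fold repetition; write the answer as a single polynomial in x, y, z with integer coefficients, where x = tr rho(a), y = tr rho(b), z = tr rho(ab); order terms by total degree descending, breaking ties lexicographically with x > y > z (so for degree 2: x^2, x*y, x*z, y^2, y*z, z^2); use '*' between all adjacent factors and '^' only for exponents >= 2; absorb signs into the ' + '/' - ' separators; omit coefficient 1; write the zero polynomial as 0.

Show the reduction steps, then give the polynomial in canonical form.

x*y^2*z - x^2*y - y*z^2 + y

trace(b^-1) = trace(b) = y
trace(b a b) = trace(b)*trace(a b) - trace(a) = y*z - x
trace(b a b a) = trace(a b)*trace(a b) - trace(1) = z^2 - 2
trace(a^-1 b a b) = trace(b a b)*trace(a) - trace(b a b a) = x*y*z - x^2 - z^2 + 2
trace(a b^-1 a^-1 b) = trace(a^-1 b a)*trace(b) - trace(a^-1 b a b) = -x*y*z + x^2 + y^2 + z^2 - 2
trace(a b^-1 a^-1 b^-1) = trace(a b^-1 a^-1)*trace(b) - trace(a b^-1 a^-1 b) = x*y*z - x^2 - z^2 + 2
trace(a b^-1 a^-1 b^-2) = trace(a b^-1 a^-1 b^-1)*trace(b) - trace(a b^-1 a^-1) = x*y^2*z - x^2*y - y*z^2 + y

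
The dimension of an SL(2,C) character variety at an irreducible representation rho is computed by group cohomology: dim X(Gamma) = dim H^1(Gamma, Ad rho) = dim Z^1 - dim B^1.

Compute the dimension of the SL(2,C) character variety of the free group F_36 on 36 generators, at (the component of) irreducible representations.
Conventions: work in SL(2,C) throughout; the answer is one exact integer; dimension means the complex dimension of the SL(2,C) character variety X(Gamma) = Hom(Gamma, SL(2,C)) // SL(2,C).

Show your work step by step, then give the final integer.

105

Gamma = F_36 has 36 generators and no relators.
A cocycle picks one sl_2 vector per generator freely, giving dim Z^1 = 3*36 = 108.
Irreducibility makes the coboundary map sl_2 -> Z^1 injective (trivial centralizer), so dim B^1 = 3.
Therefore dim X = 108 - 3 = 105.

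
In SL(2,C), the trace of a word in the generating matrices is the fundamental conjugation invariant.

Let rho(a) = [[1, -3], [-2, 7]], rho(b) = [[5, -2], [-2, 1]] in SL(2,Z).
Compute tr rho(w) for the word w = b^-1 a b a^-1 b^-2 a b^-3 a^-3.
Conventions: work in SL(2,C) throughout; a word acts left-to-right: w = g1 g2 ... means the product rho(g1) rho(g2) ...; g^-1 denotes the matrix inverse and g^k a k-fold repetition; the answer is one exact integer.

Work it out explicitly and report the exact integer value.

-3077844526

rho(b^-1) = [[1, 2], [2, 5]]
... * rho(a) = [[1, -3], [-2, 7]]  ->  [[-3, 11], [-8, 29]]
... * rho(b) = [[5, -2], [-2, 1]]  ->  [[-37, 17], [-98, 45]]
... * rho(a^-1) = [[7, 3], [2, 1]]  ->  [[-225, -94], [-596, -249]]
... * rho(b^-1) = [[1, 2], [2, 5]]  ->  [[-413, -920], [-1094, -2437]]
... * rho(b^-1) = [[1, 2], [2, 5]]  ->  [[-2253, -5426], [-5968, -14373]]
... * rho(a) = [[1, -3], [-2, 7]]  ->  [[8599, -31223], [22778, -82707]]
... * rho(b^-1) = [[1, 2], [2, 5]]  ->  [[-53847, -138917], [-142636, -367979]]
... * rho(b^-1) = [[1, 2], [2, 5]]  ->  [[-331681, -802279], [-878594, -2125167]]
... * rho(b^-1) = [[1, 2], [2, 5]]  ->  [[-1936239, -4674757], [-5128928, -12383023]]
... * rho(a^-1) = [[7, 3], [2, 1]]  ->  [[-22903187, -10483474], [-60668542, -27769807]]
... * rho(a^-1) = [[7, 3], [2, 1]]  ->  [[-181289257, -79193035], [-480219408, -209775433]]
... * rho(a^-1) = [[7, 3], [2, 1]]  ->  [[-1427410869, -623060806], [-3781086722, -1650433657]]
tr = -1427410869 + -1650433657 = -3077844526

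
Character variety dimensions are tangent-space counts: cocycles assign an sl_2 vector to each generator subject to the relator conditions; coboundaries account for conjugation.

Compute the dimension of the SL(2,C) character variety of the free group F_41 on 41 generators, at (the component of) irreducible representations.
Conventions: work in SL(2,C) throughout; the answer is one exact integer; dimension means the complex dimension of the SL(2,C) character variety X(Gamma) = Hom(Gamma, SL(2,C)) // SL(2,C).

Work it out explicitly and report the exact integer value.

120

Gamma = F_41 has 41 generators and no relators.
Z^1(Gamma, Ad rho) = (sl_2)^41: a cocycle is a free choice of one sl_2 vector per generator, so dim Z^1 = 3*41 = 123.
Irreducibility makes the coboundary map sl_2 -> Z^1 injective (trivial centralizer), so dim B^1 = 3.
dim X = dim H^1 = dim Z^1 - dim B^1 = 123 - 3 = 120.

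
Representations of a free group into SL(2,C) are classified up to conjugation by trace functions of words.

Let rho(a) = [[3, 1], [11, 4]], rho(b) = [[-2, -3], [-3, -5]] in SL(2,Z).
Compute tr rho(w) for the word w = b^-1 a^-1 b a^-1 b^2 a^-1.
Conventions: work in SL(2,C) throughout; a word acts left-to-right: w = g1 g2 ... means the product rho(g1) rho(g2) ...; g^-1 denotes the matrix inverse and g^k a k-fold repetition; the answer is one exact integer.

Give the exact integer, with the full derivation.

83167

rho(b^-1) = [[-5, 3], [3, -2]]
... * rho(a^-1) = [[4, -1], [-11, 3]]  ->  [[-53, 14], [34, -9]]
... * rho(b) = [[-2, -3], [-3, -5]]  ->  [[64, 89], [-41, -57]]
... * rho(a^-1) = [[4, -1], [-11, 3]]  ->  [[-723, 203], [463, -130]]
... * rho(b) = [[-2, -3], [-3, -5]]  ->  [[837, 1154], [-536, -739]]
... * rho(b) = [[-2, -3], [-3, -5]]  ->  [[-5136, -8281], [3289, 5303]]
... * rho(a^-1) = [[4, -1], [-11, 3]]  ->  [[70547, -19707], [-45177, 12620]]
tr = 70547 + 12620 = 83167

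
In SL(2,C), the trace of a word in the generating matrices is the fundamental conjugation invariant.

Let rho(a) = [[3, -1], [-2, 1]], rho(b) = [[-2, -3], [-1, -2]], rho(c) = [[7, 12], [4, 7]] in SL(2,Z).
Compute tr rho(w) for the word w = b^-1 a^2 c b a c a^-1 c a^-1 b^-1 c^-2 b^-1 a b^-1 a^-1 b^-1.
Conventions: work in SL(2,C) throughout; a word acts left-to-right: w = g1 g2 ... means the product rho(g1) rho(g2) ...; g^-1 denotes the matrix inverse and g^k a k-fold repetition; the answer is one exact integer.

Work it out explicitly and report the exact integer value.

163856

rho(b^-1) = [[-2, 3], [1, -2]]
... * rho(a) = [[3, -1], [-2, 1]]  ->  [[-12, 5], [7, -3]]
... * rho(a) = [[3, -1], [-2, 1]]  ->  [[-46, 17], [27, -10]]
... * rho(c) = [[7, 12], [4, 7]]  ->  [[-254, -433], [149, 254]]
... * rho(b) = [[-2, -3], [-1, -2]]  ->  [[941, 1628], [-552, -955]]
... * rho(a) = [[3, -1], [-2, 1]]  ->  [[-433, 687], [254, -403]]
... * rho(c) = [[7, 12], [4, 7]]  ->  [[-283, -387], [166, 227]]
... * rho(a^-1) = [[1, 1], [2, 3]]  ->  [[-1057, -1444], [620, 847]]
... * rho(c) = [[7, 12], [4, 7]]  ->  [[-13175, -22792], [7728, 13369]]
... * rho(a^-1) = [[1, 1], [2, 3]]  ->  [[-58759, -81551], [34466, 47835]]
... * rho(b^-1) = [[-2, 3], [1, -2]]  ->  [[35967, -13175], [-21097, 7728]]
... * rho(c^-1) = [[7, -12], [-4, 7]]  ->  [[304469, -523829], [-178591, 307260]]
... * rho(c^-1) = [[7, -12], [-4, 7]]  ->  [[4226599, -7320431], [-2479177, 4293912]]
... * rho(b^-1) = [[-2, 3], [1, -2]]  ->  [[-15773629, 27320659], [9252266, -16025355]]
... * rho(a) = [[3, -1], [-2, 1]]  ->  [[-101962205, 43094288], [59807508, -25277621]]
... * rho(b^-1) = [[-2, 3], [1, -2]]  ->  [[247018698, -392075191], [-144892637, 229977766]]
... * rho(a^-1) = [[1, 1], [2, 3]]  ->  [[-537131684, -929206875], [315062895, 545040661]]
... * rho(b^-1) = [[-2, 3], [1, -2]]  ->  [[145056493, 247018698], [-85085129, -144892637]]
tr = 145056493 + -144892637 = 163856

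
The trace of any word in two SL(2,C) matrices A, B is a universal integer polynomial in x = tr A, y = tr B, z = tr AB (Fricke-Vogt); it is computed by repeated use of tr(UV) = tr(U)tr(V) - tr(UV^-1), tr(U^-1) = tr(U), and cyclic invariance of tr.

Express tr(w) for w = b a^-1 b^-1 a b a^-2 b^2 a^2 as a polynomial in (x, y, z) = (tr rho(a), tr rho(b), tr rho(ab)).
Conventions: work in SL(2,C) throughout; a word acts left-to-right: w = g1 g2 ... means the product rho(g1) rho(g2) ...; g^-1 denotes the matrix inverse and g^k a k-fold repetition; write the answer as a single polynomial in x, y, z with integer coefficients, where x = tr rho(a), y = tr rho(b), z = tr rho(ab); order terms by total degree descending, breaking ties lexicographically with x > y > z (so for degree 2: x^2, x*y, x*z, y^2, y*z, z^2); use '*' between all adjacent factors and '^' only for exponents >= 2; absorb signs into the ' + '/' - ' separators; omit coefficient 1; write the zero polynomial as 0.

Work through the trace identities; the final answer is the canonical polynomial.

trace(a^2 b) = trace(a)*trace(b a) - trace(b) = x*z - y
trace(a^2) = trace(a)*trace(a) - trace(1) = x^2 - 2
trace(b a^2 b) = trace(b)*trace(a^2 b) - trace(a^2) = x*y*z - x^2 - y^2 + 2
trace(b a^2 b^2) = trace(b)*trace(b a^2 b) - trace(b a^2) = x*y^2*z - x^2*y - y^3 - x*z + 3*y
trace(b^2 a^2 b^2) = trace(b)*trace(b a^2 b^2) - trace(b a^2 b) = x*y^3*z - x^2*y^2 - y^4 - 2*x*y*z + x^2 + 4*y^2 - 2
trace(b a b a) = trace(a b)*trace(a b) - trace(1) = z^2 - 2
trace(b a b) = trace(b)*trace(a b) - trace(a) = y*z - x
trace(a^2 b a b) = trace(a)*trace(b a b a) - trace(b a b) = x*z^2 - y*z - x
trace(a^2 b a) = trace(a)*trace(b a^2) - trace(b a) = x^2*z - x*y - z
trace(a b^2 a^2 b) = trace(b)*trace(a^2 b a b) - trace(a^2 b a) = x*y*z^2 - x^2*z - y^2*z + z
trace(a^3) = trace(a)*trace(a^2) - trace(a) = x^3 - 3*x
trace(a b^2 a^2) = trace(b)*trace(a^3 b) - trace(a^3) = x^2*y*z - x^3 - x*y^2 - y*z + 3*x
trace(b^2 a^2 b^2 a) = trace(b)*trace(a b^2 a^2 b) - trace(a b^2 a^2) = x*y^2*z^2 - 2*x^2*y*z - y^3*z + x^3 + x*y^2 + 2*y*z - 3*x
trace(b a^-1 b^2 a^2 b) = trace(b^2 a^2 b^2)*trace(a) - trace(b^2 a^2 b^2 a) = x^2*y^3*z - x^3*y^2 - x*y^4 - x*y^2*z^2 + y^3*z + 3*x*y^2 - 2*y*z + x
trace(b a^2 b^2 a) = trace(b)*trace(a b a^2 b) - trace(a b a^2) = x*y*z^2 - x^2*z - y^2*z + z
trace(b a b^3 a^2 b) = trace(b)*trace(b a^2 b^2 a b) - trace(b a^2 b^2 a) = x*y^3*z^2 - 2*x^2*y^2*z - y^4*z + x^3*y + x*y^3 - x*y*z^2 + x^2*z + 3*y^2*z - 3*x*y - z
trace(a b a b a b) = trace(b a b a)*trace(b a) - trace(a b) = z^3 - 3*z
trace(b a b a b a b) = trace(b)*trace(a b a b a b) - trace(a b a b a) = y*z^3 - x*z^2 - 2*y*z + x
trace(b a b a b^3 a) = trace(b)*trace(b a b a b a b) - trace(b a b a b a) = y^2*z^3 - x*y*z^2 - 2*y^2*z - z^3 + x*y + 3*z
trace(a b a b^2) = trace(b)*trace(a b a b) - trace(a b a) = y*z^2 - x*z - y
trace(b a b a b^2) = trace(b)*trace(a b a b^2) - trace(a b a b) = y^2*z^2 - x*y*z - y^2 - z^2 + 2
trace(b a b a b^3) = trace(b)*trace(b a b a b^2) - trace(b a b a b) = y^3*z^2 - x*y^2*z - y^3 - 2*y*z^2 + x*z + 3*y
trace(b a b^3 a^2 b a) = trace(a)*trace(b a b a b^3 a) - trace(b a b a b^3) = x*y^2*z^3 - x^2*y*z^2 - y^3*z^2 - x*y^2*z - x*z^3 + x^2*y + y^3 + 2*y*z^2 + 2*x*z - 3*y
trace(b^2 a^2 b a^-1 b a b) = trace(b a b^3 a^2 b)*trace(a) - trace(b a b^3 a^2 b a) = x^2*y^3*z^2 - 2*x^3*y^2*z - x*y^4*z - x*y^2*z^3 + x^4*y + x^2*y^3 + y^3*z^2 + x^3*z + 4*x*y^2*z + x*z^3 - 4*x^2*y - y^3 - 2*y*z^2 - 3*x*z + 3*y
trace(a b a b^2 a^2 b) = trace(a)*trace(b a b a b^2 a) - trace(b a b a b^2) = x*y*z^3 - x^2*z^2 - y^2*z^2 - x*y*z + x^2 + y^2 + z^2 - 2
trace(a b a b^2 a^2) = trace(a)*trace(a b a b^2 a) - trace(a b a b^2) = x^2*y*z^2 - x^3*z - x*y^2*z - y*z^2 + 2*x*z + y
trace(b a b a b^2 a^2 b) = trace(b)*trace(a b a b^2 a^2 b) - trace(a b a b^2 a^2) = x*y^2*z^3 - 2*x^2*y*z^2 - y^3*z^2 + x^3*z + x^2*y + y^3 + 2*y*z^2 - 2*x*z - 3*y
trace(b a b a b a b a) = trace(b a)*trace(b a b a b a) - trace(b^-1 a^-1 b^-1 a^-1) = z^4 - 4*z^2 + 2
trace(a^2 b a b a b a b) = trace(a)*trace(b a b a b a b a) - trace(b a b a b a b) = x*z^4 - y*z^3 - 3*x*z^2 + 2*y*z + x
trace(a b a b a b a) = trace(a)*trace(b a b a b a) - trace(b a b a b) = x*z^3 - y*z^2 - 2*x*z + y
trace(a^2 b a b a b a) = trace(a)*trace(a b a b a b a) - trace(a b a b a b) = x^2*z^3 - x*y*z^2 - 2*x^2*z - z^3 + x*y + 3*z
trace(b a b a b^2 a^2 b a) = trace(b)*trace(a^2 b a b a b a b) - trace(a^2 b a b a b a) = x*y*z^4 - x^2*z^3 - y^2*z^3 - 2*x*y*z^2 + 2*x^2*z + 2*y^2*z + z^3 - 3*z
trace(b^2 a^2 b a^-1 b a b a) = trace(b a b a b^2 a^2 b)*trace(a) - trace(b a b a b^2 a^2 b a) = x^2*y^2*z^3 - 2*x^3*y*z^2 - x*y^3*z^2 - x*y*z^4 + x^4*z + x^2*z^3 + y^2*z^3 + x^3*y + x*y^3 + 4*x*y*z^2 - 4*x^2*z - 2*y^2*z - z^3 - 3*x*y + 3*z
trace(a b a^-1 b^2 a^2 b a^-1 b) = trace(b^2 a^2 b a^-1 b a b)*trace(a) - trace(b^2 a^2 b a^-1 b a b a) = x^3*y^3*z^2 - 2*x^4*y^2*z - x^2*y^4*z - 2*x^2*y^2*z^3 + x^5*y + x^3*y^3 + 2*x^3*y*z^2 + 2*x*y^3*z^2 + x*y*z^4 + 4*x^2*y^2*z - y^2*z^3 - 5*x^3*y - 2*x*y^3 - 6*x*y*z^2 + x^2*z + 2*y^2*z + z^3 + 6*x*y - 3*z
trace(a^-1 b^2 a^2 b a^-1 b^-1 a b) = trace(a b a^-1 b^2 a^2 b a^-1)*trace(b) - trace(a b a^-1 b^2 a^2 b a^-1 b) = -x^3*y^3*z^2 + 2*x^4*y^2*z + 2*x^2*y^4*z + 2*x^2*y^2*z^3 - x^5*y - 2*x^3*y^3 - 2*x^3*y*z^2 - x*y^5 - 3*x*y^3*z^2 - x*y*z^4 - 4*x^2*y^2*z + y^4*z + y^2*z^3 + 5*x^3*y + 5*x*y^3 + 6*x*y*z^2 - x^2*z - 4*y^2*z - z^3 - 5*x*y + 3*z
trace(b^2 a^2 b a^-1 b^-1 a b) = trace(a b^3 a^2 b a^-1)*trace(b) - trace(a b^3 a^2 b a^-1 b) = -x^2*y^3*z^2 + 2*x^3*y^2*z + 2*x*y^4*z + x*y^2*z^3 - x^4*y - 2*x^2*y^3 - y^5 - y^3*z^2 - x^3*z - 6*x*y^2*z - x*z^3 + 5*x^2*y + 5*y^3 + 2*y*z^2 + 3*x*z - 5*y
trace(b a^-1 b^-1 a b a^-2 b^2 a^2) = trace(a^-1 b^2 a^2 b a^-1 b^-1 a b)*trace(a) - trace(a^-1 b^2 a^2 b a^-1 b^-1 a b a) = -x^4*y^3*z^2 + 2*x^5*y^2*z + 2*x^3*y^4*z + 2*x^3*y^2*z^3 - x^6*y - 2*x^4*y^3 - 2*x^4*y*z^2 - x^2*y^5 - 2*x^2*y^3*z^2 - x^2*y*z^4 - 6*x^3*y^2*z - x*y^4*z + 6*x^4*y + 7*x^2*y^3 + 6*x^2*y*z^2 + y^5 + y^3*z^2 + 2*x*y^2*z - 10*x^2*y - 5*y^3 - 2*y*z^2 + 5*y

-x^4*y^3*z^2 + 2*x^5*y^2*z + 2*x^3*y^4*z + 2*x^3*y^2*z^3 - x^6*y - 2*x^4*y^3 - 2*x^4*y*z^2 - x^2*y^5 - 2*x^2*y^3*z^2 - x^2*y*z^4 - 6*x^3*y^2*z - x*y^4*z + 6*x^4*y + 7*x^2*y^3 + 6*x^2*y*z^2 + y^5 + y^3*z^2 + 2*x*y^2*z - 10*x^2*y - 5*y^3 - 2*y*z^2 + 5*y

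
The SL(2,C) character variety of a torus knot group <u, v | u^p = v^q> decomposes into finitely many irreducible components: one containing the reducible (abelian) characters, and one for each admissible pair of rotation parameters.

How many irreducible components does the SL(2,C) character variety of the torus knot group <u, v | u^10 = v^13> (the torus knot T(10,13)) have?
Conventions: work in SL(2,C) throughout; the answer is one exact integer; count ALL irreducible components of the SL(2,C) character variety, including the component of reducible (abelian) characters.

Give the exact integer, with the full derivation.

55

In the torus knot group T(10,13), u^10 = v^13 is central, so an irreducible representation sends it to +I or -I (Schur).
So on each irreducible component the traces are pinned: tr(u) = 2*cos(pi*alpha/10) with 1 <= alpha <= 9, tr(v) = 2*cos(pi*beta/13) with 1 <= beta <= 12.
Consistency of u^10 = (-1)^alpha I with v^13 = (-1)^beta I forces alpha = beta (mod 2).
count pairs: odd alpha (5 choices) x odd beta (6), plus even alpha (4) x even beta (6): 5*6 + 4*6 = 54.
components with irreducible characters: 54; plus the single component of reducible (abelian) characters: total 55.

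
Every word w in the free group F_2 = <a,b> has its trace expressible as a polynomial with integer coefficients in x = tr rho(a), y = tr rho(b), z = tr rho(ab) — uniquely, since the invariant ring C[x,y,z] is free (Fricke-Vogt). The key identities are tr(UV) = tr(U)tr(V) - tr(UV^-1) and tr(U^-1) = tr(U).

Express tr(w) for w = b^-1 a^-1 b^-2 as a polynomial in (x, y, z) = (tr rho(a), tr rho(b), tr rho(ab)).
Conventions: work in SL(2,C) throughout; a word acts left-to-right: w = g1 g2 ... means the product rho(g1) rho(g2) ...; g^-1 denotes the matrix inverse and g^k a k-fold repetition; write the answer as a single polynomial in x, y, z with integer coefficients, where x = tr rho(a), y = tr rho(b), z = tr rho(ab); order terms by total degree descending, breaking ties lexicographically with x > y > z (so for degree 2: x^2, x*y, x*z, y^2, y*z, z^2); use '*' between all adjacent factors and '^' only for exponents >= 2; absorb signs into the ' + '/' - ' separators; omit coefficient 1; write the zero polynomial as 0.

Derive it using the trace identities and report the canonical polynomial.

y^2*z - x*y - z

reduce: trace(a^-1) = trace(a) = x
trace(a^-1 b) = trace(b)*trace(a) - trace(b a) = x*y - z
trace(b^-1 a^-1) = trace(a^-1)*trace(b) - trace(a^-1 b) = z
reduce: trace(b^-1 a^-1 b^-1) = trace(b^-1 a^-1)*trace(b) - trace(b^-1 a^-1 b) = y*z - x
reduce: trace(b^-1 a^-1 b^-2) = trace(b^-1 a^-1 b^-1)*trace(b) - trace(b^-1 a^-1) = y^2*z - x*y - z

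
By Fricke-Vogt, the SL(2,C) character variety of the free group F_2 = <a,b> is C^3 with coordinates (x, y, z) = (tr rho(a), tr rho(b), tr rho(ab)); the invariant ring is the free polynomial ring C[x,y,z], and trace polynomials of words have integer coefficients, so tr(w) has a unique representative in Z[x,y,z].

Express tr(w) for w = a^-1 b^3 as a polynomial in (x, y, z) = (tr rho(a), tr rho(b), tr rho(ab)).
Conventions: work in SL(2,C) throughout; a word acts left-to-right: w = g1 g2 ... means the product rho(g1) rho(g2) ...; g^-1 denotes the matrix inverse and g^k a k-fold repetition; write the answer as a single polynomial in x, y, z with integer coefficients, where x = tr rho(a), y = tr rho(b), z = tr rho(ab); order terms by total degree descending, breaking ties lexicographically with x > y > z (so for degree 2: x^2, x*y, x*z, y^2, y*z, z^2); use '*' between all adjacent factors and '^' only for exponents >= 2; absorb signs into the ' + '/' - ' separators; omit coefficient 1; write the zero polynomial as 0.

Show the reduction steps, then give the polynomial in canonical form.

x*y^3 - y^2*z - 2*x*y + z

trace(b^2) = trace(b)*trace(b) - trace(1)   [square of b] = y^2 - 2
reduce: trace(b^3) = trace(b)*trace(b^2) - trace(b)   [square of b] = y^3 - 3*y
trace(b a b) = trace(b)*trace(a b) - trace(a)   [square of b] = y*z - x
trace(b^3 a) = trace(b)*trace(b a b) - trace(b a)   [square of b] = y^2*z - x*y - z
trace(a^-1 b^3) = trace(b^3)*trace(a) - trace(b^3 a)   [inverse elimination on a] = x*y^3 - y^2*z - 2*x*y + z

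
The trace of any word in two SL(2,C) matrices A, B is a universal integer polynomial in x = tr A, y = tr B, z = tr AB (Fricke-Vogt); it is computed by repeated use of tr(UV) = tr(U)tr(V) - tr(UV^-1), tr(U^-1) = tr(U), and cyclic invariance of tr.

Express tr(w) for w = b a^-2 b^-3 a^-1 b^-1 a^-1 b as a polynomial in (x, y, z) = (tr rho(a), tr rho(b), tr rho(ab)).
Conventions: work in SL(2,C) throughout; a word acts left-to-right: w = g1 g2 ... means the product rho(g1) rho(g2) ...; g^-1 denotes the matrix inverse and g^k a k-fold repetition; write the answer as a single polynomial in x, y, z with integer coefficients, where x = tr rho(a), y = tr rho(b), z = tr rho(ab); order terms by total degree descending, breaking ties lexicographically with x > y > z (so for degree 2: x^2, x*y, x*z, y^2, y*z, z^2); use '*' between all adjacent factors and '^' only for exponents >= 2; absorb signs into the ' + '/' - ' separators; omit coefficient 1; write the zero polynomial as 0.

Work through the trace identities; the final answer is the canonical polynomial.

next, tr(a^-1) = tr(a) = x
tr(b^2 a) = tr(b) tr(a b) - tr(a) = y*z - x
and tr(b^2) = tr(b) tr(b) - tr(1) = y^2 - 2
tr(a b^2 a) = tr(a) tr(b^2 a) - tr(b^2) = x*y*z - x^2 - y^2 + 2
tr(a b a b) = tr(a b) tr(a b) - tr(1)   [split at repeated a] = z^2 - 2
next, tr(a b a) = tr(a) tr(b a) - tr(b) = x*z - y
tr(a b^2 a b) = tr(b) tr(a b a b) - tr(a b a) = y*z^2 - x*z - y
tr(b^-1 a b^2 a) = tr(a b^2 a) tr(b) - tr(a b^2 a b) = x*y^2*z - x^2*y - y^3 - y*z^2 + x*z + 3*y
next, tr(b^-2 a b^2 a) = tr(b^-1 a b^2 a) tr(b) - tr(b^-1 a b^2 a b) = x*y^3*z - x^2*y^2 - y^4 - y^2*z^2 + x^2 + 4*y^2 - 2
next, tr(b^2 a^-1 b^-2 a) = tr(b^-2 a b^2) tr(a) - tr(b^-2 a b^2 a) = -x*y^3*z + x^2*y^2 + y^4 + y^2*z^2 - 4*y^2 + 2
tr(a^-1 b^2 a^-1 b^-2) = tr(b^2 a^-1 b^-2) tr(a) - tr(b^2 a^-1 b^-2 a) = x*y^3*z - x^2*y^2 - y^4 - y^2*z^2 + x^2 + 4*y^2 - 2
next, tr(a^-1 b^2) = tr(b^2) tr(a) - tr(b^2 a) = x*y^2 - y*z - x
and tr(a^-1 b^2 a^-1) = tr(a^-1 b^2) tr(a) - tr(a^-1 b^2 a) = x^2*y^2 - x*y*z - x^2 - y^2 + 2
tr(b^3) = tr(b) tr(b^2) - tr(b) = y^3 - 3*y
tr(b^3 a) = tr(b) tr(b a b) - tr(b a) = y^2*z - x*y - z
tr(b a^-1 b^2) = tr(b^3) tr(a) - tr(b^3 a) = x*y^3 - y^2*z - 2*x*y + z
tr(b a^-1 b^2 a) = tr(b^2 a b) tr(a) - tr(b^2 a b a) = x*y^2*z - x^2*y - y*z^2 + y
tr(a^-1 b^2 a^-1 b) = tr(b a^-1 b^2) tr(a) - tr(b a^-1 b^2 a) = x^2*y^3 - 2*x*y^2*z - x^2*y + y*z^2 + x*z - y
and tr(a^-1 b^2 a^-1 b^-1) = tr(a^-1 b^2 a^-1) tr(b) - tr(a^-1 b^2 a^-1 b) = x*y^2*z - y^3 - y*z^2 - x*z + 3*y
tr(b^-3 a^-1 b^2 a^-1) = tr(a^-1 b^2 a^-1 b^-2) tr(b) - tr(a^-1 b^2 a^-1 b^-1) = x*y^4*z - x^2*y^3 - y^5 - y^3*z^2 - x*y^2*z + x^2*y + 5*y^3 + y*z^2 + x*z - 5*y
next, tr(b^-4 a^-1 b^2 a^-1) = tr(b^-3 a^-1 b^2 a^-1) tr(b) - tr(b^-3 a^-1 b^2 a^-1 b) = x*y^5*z - x^2*y^4 - y^6 - y^4*z^2 - 2*x*y^3*z + 2*x^2*y^2 + 6*y^4 + 2*y^2*z^2 + x*y*z - x^2 - 9*y^2 + 2
and tr(b^-1 a^-1 b^2 a^-2 b^-3) = tr(b^-4 a^-1 b^2 a^-1) tr(a) - tr(b^-4 a^-1 b^2) = x^2*y^5*z - x^3*y^4 - x*y^6 - x*y^4*z^2 - 2*x^2*y^3*z + 2*x^3*y^2 + 6*x*y^4 + 2*x*y^2*z^2 + x^2*y*z - x^3 - 9*x*y^2 - y*z + 3*x
tr(b^-1 a b a) = tr(a b a) tr(b) - tr(a b a b) = x*y*z - y^2 - z^2 + 2
and tr(b^-1 a b a^-1) = tr(b^-1 a b) tr(a) - tr(b^-1 a b a) = -x*y*z + x^2 + y^2 + z^2 - 2
tr(b a^-1 b^-2 a) = tr(b^-1 a b a^-1) tr(b) - tr(b^-1 a b a^-1 b) = -x*y^2*z + x^2*y + y^3 + y*z^2 - 3*y
tr(a b^3 a) = tr(a) tr(b^3 a) - tr(b^3) = x*y^2*z - x^2*y - y^3 - x*z + 3*y
next, tr(a b^3 a b) = tr(b) tr(b a b a b) - tr(b a b a) = y^2*z^2 - x*y*z - y^2 - z^2 + 2
tr(b a b^-1 a b^2) = tr(a b^3 a) tr(b) - tr(a b^3 a b) = x*y^3*z - x^2*y^2 - y^4 - y^2*z^2 + 4*y^2 + z^2 - 2
tr(a b^2 a b a) = tr(a) tr(b^2 a b a) - tr(b^2 a b) = x*y*z^2 - x^2*z - y^2*z + z
tr(a b a b a b) = tr(a b) tr(a b a b) - tr(a^-1 b^-1)   [split at repeated a] = z^3 - 3*z
and tr(a b a b a) = tr(a) tr(b a b a) - tr(b a b) = x*z^2 - y*z - x
tr(a b^2 a b a b) = tr(b) tr(a b a b a b) - tr(a b a b a) = y*z^3 - x*z^2 - 2*y*z + x
and tr(b a b^-1 a b^2 a) = tr(a b^2 a b a) tr(b) - tr(a b^2 a b a b) = x*y^2*z^2 - x^2*y*z - y^3*z - y*z^3 + x*z^2 + 3*y*z - x
tr(a b^-1 a b^2 a^-1 b) = tr(b a b^-1 a b^2) tr(a) - tr(b a b^-1 a b^2 a) = x^2*y^3*z - x^3*y^2 - x*y^4 - 2*x*y^2*z^2 + x^2*y*z + y^3*z + y*z^3 + 4*x*y^2 - 3*y*z - x
tr(b^-1 a b^-1 a b^2 a^-1) = tr(a b^-1 a b^2 a^-1) tr(b) - tr(a b^-1 a b^2 a^-1 b) = -x^2*y^3*z + x^3*y^2 + x*y^4 + 2*x*y^2*z^2 - x^2*y*z - y^3*z - y*z^3 - 4*x*y^2 + 4*y*z + x
tr(b^2 a^-1 b^-2 a b^-1 a) = tr(b^-1 a b^-1 a b^2 a^-1) tr(b) - tr(b^-1 a b^-1 a b^2 a^-1 b) = -x^2*y^4*z + x^3*y^3 + x*y^5 + 2*x*y^3*z^2 - x^2*y^2*z - y^4*z - y^2*z^3 - 4*x*y^3 + 4*y^2*z + x*y - z
tr(a^-1 b^-2 a b^-1 a^-1 b^2) = tr(b^2 a^-1 b^-2 a b^-1) tr(a) - tr(b^2 a^-1 b^-2 a b^-1 a) = x^2*y^4*z - x^3*y^3 - x*y^5 - 2*x*y^3*z^2 + y^4*z + y^2*z^3 + x^3*y + 5*x*y^3 + x*y*z^2 - 4*y^2*z - 4*x*y + z
and tr(a b^-1 a^-1 b^2 a^-2 b^-2) = tr(a^-1 b^-2 a b^-1 a^-1 b^2) tr(a) - tr(a^-1 b^-2 a b^-1 a^-1 b^2 a) = x^3*y^4*z - x^4*y^3 - x^2*y^5 - 2*x^2*y^3*z^2 + x*y^4*z + x*y^2*z^3 + x^4*y + 5*x^2*y^3 + x^2*y*z^2 - 4*x*y^2*z - 4*x^2*y + x*z - y
next, tr(a^-1 b) = tr(b) tr(a) - tr(b a) = x*y - z
and tr(b^3 a b) = tr(b) tr(a b^3) - tr(a b^2) = y^3*z - x*y^2 - 2*y*z + x
and tr(b a b a^-1 b^2) = tr(b^3 a b) tr(a) - tr(b^3 a b a) = x*y^3*z - x^2*y^2 - y^2*z^2 - x*y*z + x^2 + y^2 + z^2 - 2
and tr(b a b a^-1 b^2 a) = tr(b^2 a b a b) tr(a) - tr(b^2 a b a b a) = x*y^2*z^2 - x^2*y*z - y*z^3 - x*y^2 + 2*y*z + x
tr(a^-1 b^2 a^-1 b a b) = tr(b a b a^-1 b^2) tr(a) - tr(b a b a^-1 b^2 a) = x^2*y^3*z - x^3*y^2 - 2*x*y^2*z^2 + y*z^3 + x^3 + 2*x*y^2 + x*z^2 - 2*y*z - 3*x
next, tr(a b^-1 a^-1 b^2 a^-1 b) = tr(a^-1 b^2 a^-1 b a) tr(b) - tr(a^-1 b^2 a^-1 b a b) = -x^2*y^3*z + x^3*y^2 + x*y^4 + 2*x*y^2*z^2 - y^3*z - y*z^3 - x^3 - 4*x*y^2 - x*z^2 + 3*y*z + 3*x
tr(a^-1 b^-1 a b^-1 a^-1 b^2) = tr(a b^-1 a^-1 b^2 a^-1) tr(b) - tr(a b^-1 a^-1 b^2 a^-1 b) = x^2*y^3*z - x^3*y^2 - x*y^4 - 2*x*y^2*z^2 + y^3*z + y*z^3 + x^3 + 5*x*y^2 + x*z^2 - 4*y*z - 3*x
and tr(a b^-1 a^-1 b^2 a^-2 b^-1) = tr(a^-1 b^-1 a b^-1 a^-1 b^2) tr(a) - tr(a^-1 b^-1 a b^-1 a^-1 b^2 a) = x^3*y^3*z - x^4*y^2 - x^2*y^4 - 2*x^2*y^2*z^2 + x*y^3*z + x*y*z^3 + x^4 + 5*x^2*y^2 + x^2*z^2 - 3*x*y*z - 4*x^2 - y^2 - z^2 + 2
tr(b^-1 a^-1 b^2 a^-2 b^-3 a) = tr(a b^-1 a^-1 b^2 a^-2 b^-2) tr(b) - tr(a b^-1 a^-1 b^2 a^-2 b^-1) = x^3*y^5*z - x^4*y^4 - x^2*y^6 - 2*x^2*y^4*z^2 - x^3*y^3*z + x*y^5*z + x*y^3*z^3 + 2*x^4*y^2 + 6*x^2*y^4 + 3*x^2*y^2*z^2 - 5*x*y^3*z - x*y*z^3 - x^4 - 9*x^2*y^2 - x^2*z^2 + 4*x*y*z + 4*x^2 + z^2 - 2
and tr(b a^-2 b^-3 a^-1 b^-1 a^-1 b) = tr(b^-1 a^-1 b^2 a^-2 b^-3) tr(a) - tr(b^-1 a^-1 b^2 a^-2 b^-3 a) = x^2*y^4*z^2 - x^3*y^3*z - x*y^5*z - x*y^3*z^3 - x^2*y^2*z^2 + x^3*y*z + 5*x*y^3*z + x*y*z^3 + x^2*z^2 - 5*x*y*z - x^2 - z^2 + 2

x^2*y^4*z^2 - x^3*y^3*z - x*y^5*z - x*y^3*z^3 - x^2*y^2*z^2 + x^3*y*z + 5*x*y^3*z + x*y*z^3 + x^2*z^2 - 5*x*y*z - x^2 - z^2 + 2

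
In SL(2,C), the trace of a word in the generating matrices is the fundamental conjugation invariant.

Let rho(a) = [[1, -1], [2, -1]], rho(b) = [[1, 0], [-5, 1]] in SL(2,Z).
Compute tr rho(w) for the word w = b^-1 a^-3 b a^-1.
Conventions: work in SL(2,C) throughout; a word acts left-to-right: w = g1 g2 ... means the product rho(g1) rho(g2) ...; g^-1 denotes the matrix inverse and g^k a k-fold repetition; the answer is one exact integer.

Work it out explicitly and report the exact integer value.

rho(b^-1) = [[1, 0], [5, 1]]
... * rho(a^-1) = [[-1, 1], [-2, 1]]  ->  [[-1, 1], [-7, 6]]
... * rho(a^-1) = [[-1, 1], [-2, 1]]  ->  [[-1, 0], [-5, -1]]
... * rho(a^-1) = [[-1, 1], [-2, 1]]  ->  [[1, -1], [7, -6]]
... * rho(b) = [[1, 0], [-5, 1]]  ->  [[6, -1], [37, -6]]
... * rho(a^-1) = [[-1, 1], [-2, 1]]  ->  [[-4, 5], [-25, 31]]
tr = -4 + 31 = 27

27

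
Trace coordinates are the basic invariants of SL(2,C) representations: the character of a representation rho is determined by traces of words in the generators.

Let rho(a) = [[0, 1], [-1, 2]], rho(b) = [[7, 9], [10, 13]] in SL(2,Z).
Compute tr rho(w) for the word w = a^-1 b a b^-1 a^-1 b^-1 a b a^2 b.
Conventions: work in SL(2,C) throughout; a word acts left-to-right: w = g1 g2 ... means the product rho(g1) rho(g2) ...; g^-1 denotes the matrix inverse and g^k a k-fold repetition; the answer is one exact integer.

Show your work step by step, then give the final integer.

-580714

rho(a^-1) = [[2, -1], [1, 0]]
... * rho(b) = [[7, 9], [10, 13]]  ->  [[4, 5], [7, 9]]
... * rho(a) = [[0, 1], [-1, 2]]  ->  [[-5, 14], [-9, 25]]
... * rho(b^-1) = [[13, -9], [-10, 7]]  ->  [[-205, 143], [-367, 256]]
... * rho(a^-1) = [[2, -1], [1, 0]]  ->  [[-267, 205], [-478, 367]]
... * rho(b^-1) = [[13, -9], [-10, 7]]  ->  [[-5521, 3838], [-9884, 6871]]
... * rho(a) = [[0, 1], [-1, 2]]  ->  [[-3838, 2155], [-6871, 3858]]
... * rho(b) = [[7, 9], [10, 13]]  ->  [[-5316, -6527], [-9517, -11685]]
... * rho(a) = [[0, 1], [-1, 2]]  ->  [[6527, -18370], [11685, -32887]]
... * rho(a) = [[0, 1], [-1, 2]]  ->  [[18370, -30213], [32887, -54089]]
... * rho(b) = [[7, 9], [10, 13]]  ->  [[-173540, -227439], [-310681, -407174]]
tr = -173540 + -407174 = -580714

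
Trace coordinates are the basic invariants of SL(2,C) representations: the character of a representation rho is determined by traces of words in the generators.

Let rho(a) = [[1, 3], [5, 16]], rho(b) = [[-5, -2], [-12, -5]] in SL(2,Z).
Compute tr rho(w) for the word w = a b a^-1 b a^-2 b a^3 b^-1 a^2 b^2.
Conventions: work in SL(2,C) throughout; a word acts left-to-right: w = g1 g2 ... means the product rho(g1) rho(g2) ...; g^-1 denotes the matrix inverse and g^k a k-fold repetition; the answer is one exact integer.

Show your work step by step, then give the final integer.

761635861799138

rho(a) = [[1, 3], [5, 16]]
... * rho(b) = [[-5, -2], [-12, -5]]  ->  [[-41, -17], [-217, -90]]
... * rho(a^-1) = [[16, -3], [-5, 1]]  ->  [[-571, 106], [-3022, 561]]
... * rho(b) = [[-5, -2], [-12, -5]]  ->  [[1583, 612], [8378, 3239]]
... * rho(a^-1) = [[16, -3], [-5, 1]]  ->  [[22268, -4137], [117853, -21895]]
... * rho(a^-1) = [[16, -3], [-5, 1]]  ->  [[376973, -70941], [1995123, -375454]]
... * rho(b) = [[-5, -2], [-12, -5]]  ->  [[-1033573, -399241], [-5470167, -2112976]]
... * rho(a) = [[1, 3], [5, 16]]  ->  [[-3029778, -9488575], [-16035047, -50218117]]
... * rho(a) = [[1, 3], [5, 16]]  ->  [[-50472653, -160906534], [-267125632, -851595013]]
... * rho(a) = [[1, 3], [5, 16]]  ->  [[-855005323, -2725922503], [-4525100697, -14426897104]]
... * rho(b^-1) = [[-5, 2], [12, -5]]  ->  [[-28436043421, 11919601869], [-150497261763, 63084284126]]
... * rho(a) = [[1, 3], [5, 16]]  ->  [[31161965924, 105405499641], [164924158867, 557856760727]]
... * rho(a) = [[1, 3], [5, 16]]  ->  [[558189464129, 1779973892028], [2954207962502, 9420480648233]]
... * rho(b) = [[-5, -2], [-12, -5]]  ->  [[-24150634024981, -10016248388398], [-127816807591306, -53010819166169]]
... * rho(b) = [[-5, -2], [-12, -5]]  ->  [[240948150785681, 98382509991952], [1275213867950558, 520687711013457]]
tr = 240948150785681 + 520687711013457 = 761635861799138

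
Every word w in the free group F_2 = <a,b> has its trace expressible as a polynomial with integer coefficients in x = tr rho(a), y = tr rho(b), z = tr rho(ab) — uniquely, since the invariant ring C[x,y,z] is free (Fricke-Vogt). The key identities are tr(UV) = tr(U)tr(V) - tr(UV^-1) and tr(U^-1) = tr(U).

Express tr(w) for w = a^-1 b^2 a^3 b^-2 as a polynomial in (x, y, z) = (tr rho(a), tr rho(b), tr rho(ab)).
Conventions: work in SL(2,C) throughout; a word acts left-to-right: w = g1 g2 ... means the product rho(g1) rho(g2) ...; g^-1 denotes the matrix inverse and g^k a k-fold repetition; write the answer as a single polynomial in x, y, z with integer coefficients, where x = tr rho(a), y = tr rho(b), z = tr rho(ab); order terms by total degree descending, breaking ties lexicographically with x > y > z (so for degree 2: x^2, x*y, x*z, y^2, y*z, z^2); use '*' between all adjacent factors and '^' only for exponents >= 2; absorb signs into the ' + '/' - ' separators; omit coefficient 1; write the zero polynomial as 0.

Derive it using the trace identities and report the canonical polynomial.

-x^3*y^3*z + x^4*y^2 + x^2*y^4 + x^2*y^2*z^2 + x*y^3*z - 5*x^2*y^2 - y^4 - y^2*z^2 + x^2 + 4*y^2 - 2

trace(a b a) = trace(a) trace(b a) - trace(b)   [square of a] = x*z - y
trace(b a^3) = trace(a) trace(a b a) - trace(a b)   [square of a] = x^2*z - x*y - z
so trace(a^4 b) = trace(a) trace(a^2 b a) - trace(a^2 b)   [square of a] = x^3*z - x^2*y - 2*x*z + y
so trace(a^2) = trace(a) trace(a) - trace(1)   [square of a] = x^2 - 2
trace(a^3) = trace(a) trace(a^2) - trace(a)   [square of a] = x^3 - 3*x
reduce: trace(a^4) = trace(a) trace(a^3) - trace(a^2)   [square of a] = x^4 - 4*x^2 + 2
reduce: trace(a b^2 a^3) = trace(b) trace(a^4 b) - trace(a^4)   [square of b] = x^3*y*z - x^4 - x^2*y^2 - 2*x*y*z + 4*x^2 + y^2 - 2
trace(a b a b) = trace(b a) trace(b a) - trace(1)   [split at a repeated b] = z^2 - 2
so trace(b a b^2 a) = trace(b) trace(a b a b) - trace(a b a)   [square of b] = y*z^2 - x*z - y
trace(b a b) = trace(b) trace(a b) - trace(a)   [square of b] = y*z - x
reduce: trace(b a b^2) = trace(b) trace(b a b) - trace(b a)   [square of b] = y^2*z - x*y - z
so trace(b a b^2 a^2) = trace(a) trace(b a b^2 a) - trace(b a b^2)   [square of a] = x*y*z^2 - x^2*z - y^2*z + z
trace(a b^2 a^3 b) = trace(a) trace(b a b^2 a^2) - trace(b a b^2 a)   [square of a] = x^2*y*z^2 - x^3*z - x*y^2*z - y*z^2 + 2*x*z + y
reduce: trace(b^2 a^3 b^-1 a) = trace(a b^2 a^3) trace(b) - trace(a b^2 a^3 b)   [inverse elimination on b] = x^3*y^2*z - x^4*y - x^2*y^3 - x^2*y*z^2 + x^3*z - x*y^2*z + 4*x^2*y + y^3 + y*z^2 - 2*x*z - 3*y
reduce: trace(b^-1 a^-1 b^2 a^3) = trace(b^2 a^3 b^-1) trace(a) - trace(b^2 a^3 b^-1 a)   [inverse elimination on a] = -x^3*y^2*z + x^4*y + x^2*y^3 + x^2*y*z^2 + x*y^2*z - 5*x^2*y - y^3 - y*z^2 + x*z + 3*y
trace(b^2 a^2) = trace(b) trace(a^2 b) - trace(a^2)   [square of b] = x*y*z - x^2 - y^2 + 2
so trace(a^-1 b^2 a^3 b^-2) = trace(b^-1 a^-1 b^2 a^3) trace(b) - trace(b^-1 a^-1 b^2 a^3 b)   [inverse elimination on b] = -x^3*y^3*z + x^4*y^2 + x^2*y^4 + x^2*y^2*z^2 + x*y^3*z - 5*x^2*y^2 - y^4 - y^2*z^2 + x^2 + 4*y^2 - 2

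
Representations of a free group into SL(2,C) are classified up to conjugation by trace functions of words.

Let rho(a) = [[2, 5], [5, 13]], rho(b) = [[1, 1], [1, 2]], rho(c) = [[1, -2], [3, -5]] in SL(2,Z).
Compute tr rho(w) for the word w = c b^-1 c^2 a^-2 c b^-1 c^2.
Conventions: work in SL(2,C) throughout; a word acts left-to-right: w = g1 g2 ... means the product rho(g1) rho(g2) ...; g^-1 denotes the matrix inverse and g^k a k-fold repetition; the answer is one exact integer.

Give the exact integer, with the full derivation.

rho(c) = [[1, -2], [3, -5]]
... * rho(b^-1) = [[2, -1], [-1, 1]]  ->  [[4, -3], [11, -8]]
... * rho(c) = [[1, -2], [3, -5]]  ->  [[-5, 7], [-13, 18]]
... * rho(c) = [[1, -2], [3, -5]]  ->  [[16, -25], [41, -64]]
... * rho(a^-1) = [[13, -5], [-5, 2]]  ->  [[333, -130], [853, -333]]
... * rho(a^-1) = [[13, -5], [-5, 2]]  ->  [[4979, -1925], [12754, -4931]]
... * rho(c) = [[1, -2], [3, -5]]  ->  [[-796, -333], [-2039, -853]]
... * rho(b^-1) = [[2, -1], [-1, 1]]  ->  [[-1259, 463], [-3225, 1186]]
... * rho(c) = [[1, -2], [3, -5]]  ->  [[130, 203], [333, 520]]
... * rho(c) = [[1, -2], [3, -5]]  ->  [[739, -1275], [1893, -3266]]
tr = 739 + -3266 = -2527

-2527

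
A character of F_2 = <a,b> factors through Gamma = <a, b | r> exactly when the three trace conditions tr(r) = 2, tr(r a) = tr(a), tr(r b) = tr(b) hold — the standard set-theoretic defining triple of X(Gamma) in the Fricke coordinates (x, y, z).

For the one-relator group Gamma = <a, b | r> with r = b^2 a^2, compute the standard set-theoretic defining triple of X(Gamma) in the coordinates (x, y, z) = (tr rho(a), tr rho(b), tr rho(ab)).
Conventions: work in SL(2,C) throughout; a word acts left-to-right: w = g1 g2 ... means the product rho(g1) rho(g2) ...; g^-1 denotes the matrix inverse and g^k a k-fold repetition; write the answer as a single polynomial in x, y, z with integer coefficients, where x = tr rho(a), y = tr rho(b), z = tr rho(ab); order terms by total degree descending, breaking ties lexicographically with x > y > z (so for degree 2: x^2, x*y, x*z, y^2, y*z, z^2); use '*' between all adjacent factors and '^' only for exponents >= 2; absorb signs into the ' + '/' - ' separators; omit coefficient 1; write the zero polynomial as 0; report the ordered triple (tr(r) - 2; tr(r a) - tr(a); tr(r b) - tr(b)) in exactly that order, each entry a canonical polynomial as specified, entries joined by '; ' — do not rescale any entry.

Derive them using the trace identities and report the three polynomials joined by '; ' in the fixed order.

x*y*z - x^2 - y^2; x^2*y*z - x^3 - x*y^2 - y*z + 2*x; x*y^2*z - x^2*y - y^3 - x*z + 2*y

tr(a^2 b) = tr(a)*tr(b a) - tr(b) = x*z - y
so tr(a^2) = tr(a)*tr(a) - tr(1) = x^2 - 2
tr(b^2 a^2) = tr(b)*tr(a^2 b) - tr(a^2) = x*y*z - x^2 - y^2 + 2
tr(b^2 a) = tr(b)*tr(a b) - tr(a) = y*z - x
reduce: tr(b^2 a^3) = tr(a)*tr(b^2 a^2) - tr(b^2 a) = x^2*y*z - x^3 - x*y^2 - y*z + 3*x
tr(b^2 a^2 b) = tr(b)*tr(b a^2 b) - tr(b a^2) = x*y^2*z - x^2*y - y^3 - x*z + 3*y
assemble the triple (tr(r) - 2; tr(r a) - x; tr(r b) - y)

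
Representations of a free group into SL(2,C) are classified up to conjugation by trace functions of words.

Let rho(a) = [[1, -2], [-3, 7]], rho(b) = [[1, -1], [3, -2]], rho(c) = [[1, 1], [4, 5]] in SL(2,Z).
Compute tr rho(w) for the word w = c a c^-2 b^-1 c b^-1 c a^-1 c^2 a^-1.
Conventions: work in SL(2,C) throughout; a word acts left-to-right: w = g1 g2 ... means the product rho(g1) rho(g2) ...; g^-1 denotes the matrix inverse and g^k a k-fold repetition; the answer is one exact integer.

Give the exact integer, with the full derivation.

rho(c) = [[1, 1], [4, 5]]
... * rho(a) = [[1, -2], [-3, 7]]  ->  [[-2, 5], [-11, 27]]
... * rho(c^-1) = [[5, -1], [-4, 1]]  ->  [[-30, 7], [-163, 38]]
... * rho(c^-1) = [[5, -1], [-4, 1]]  ->  [[-178, 37], [-967, 201]]
... * rho(b^-1) = [[-2, 1], [-3, 1]]  ->  [[245, -141], [1331, -766]]
... * rho(c) = [[1, 1], [4, 5]]  ->  [[-319, -460], [-1733, -2499]]
... * rho(b^-1) = [[-2, 1], [-3, 1]]  ->  [[2018, -779], [10963, -4232]]
... * rho(c) = [[1, 1], [4, 5]]  ->  [[-1098, -1877], [-5965, -10197]]
... * rho(a^-1) = [[7, 2], [3, 1]]  ->  [[-13317, -4073], [-72346, -22127]]
... * rho(c) = [[1, 1], [4, 5]]  ->  [[-29609, -33682], [-160854, -182981]]
... * rho(c) = [[1, 1], [4, 5]]  ->  [[-164337, -198019], [-892778, -1075759]]
... * rho(a^-1) = [[7, 2], [3, 1]]  ->  [[-1744416, -526693], [-9476723, -2861315]]
tr = -1744416 + -2861315 = -4605731

-4605731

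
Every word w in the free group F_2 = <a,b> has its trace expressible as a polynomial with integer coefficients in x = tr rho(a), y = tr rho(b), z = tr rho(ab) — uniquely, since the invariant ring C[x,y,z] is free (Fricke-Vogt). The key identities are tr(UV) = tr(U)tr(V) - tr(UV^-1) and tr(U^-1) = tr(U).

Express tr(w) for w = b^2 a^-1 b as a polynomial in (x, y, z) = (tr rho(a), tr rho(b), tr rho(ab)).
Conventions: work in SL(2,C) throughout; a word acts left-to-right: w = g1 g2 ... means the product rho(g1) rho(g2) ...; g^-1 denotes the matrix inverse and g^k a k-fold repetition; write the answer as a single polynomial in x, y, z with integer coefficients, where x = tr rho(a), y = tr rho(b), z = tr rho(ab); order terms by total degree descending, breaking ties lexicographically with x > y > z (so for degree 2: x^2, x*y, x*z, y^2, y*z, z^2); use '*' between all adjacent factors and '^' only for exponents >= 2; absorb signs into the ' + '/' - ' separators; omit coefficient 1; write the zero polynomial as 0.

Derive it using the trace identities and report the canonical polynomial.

x*y^3 - y^2*z - 2*x*y + z

tr(b^2) = tr(b) tr(b) - tr(1)   [square of b] = y^2 - 2
tr(b^3) = tr(b) tr(b^2) - tr(b)   [square of b] = y^3 - 3*y
tr(a b^2) = tr(b) tr(a b) - tr(a)   [square of b] = y*z - x
tr(b^3 a) = tr(b) tr(a b^2) - tr(a b)   [square of b] = y^2*z - x*y - z
tr(b^2 a^-1 b) = tr(b^3) tr(a) - tr(b^3 a)   [inverse elimination on a] = x*y^3 - y^2*z - 2*x*y + z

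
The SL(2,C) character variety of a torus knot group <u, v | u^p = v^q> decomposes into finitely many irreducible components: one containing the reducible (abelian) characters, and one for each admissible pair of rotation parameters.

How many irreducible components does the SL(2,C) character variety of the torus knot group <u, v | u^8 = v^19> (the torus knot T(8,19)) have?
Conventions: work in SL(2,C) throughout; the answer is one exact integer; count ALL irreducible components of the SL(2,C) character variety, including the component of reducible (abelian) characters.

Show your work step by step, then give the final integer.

64

Gamma = < u, v | u^8 = v^19 > (torus knot T(8,19)); the central element u^8 = v^19 acts as +I or -I in any irreducible SL(2,C) representation.
On an irreducible component, tr(u) is locked at 2*cos(pi*alpha/8) for some alpha in 1..7, and tr(v) at 2*cos(pi*beta/19) for some beta in 1..18.
The two central values (-1)^alpha I and (-1)^beta I must be the same matrix, so alpha and beta share a parity.
Enumerate parity-matched pairs: 4*9 odd-odd plus 3*9 even-even gives 63.
That is 63 components of irreducible characters, and with the reducible (abelian) component the total is 64.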